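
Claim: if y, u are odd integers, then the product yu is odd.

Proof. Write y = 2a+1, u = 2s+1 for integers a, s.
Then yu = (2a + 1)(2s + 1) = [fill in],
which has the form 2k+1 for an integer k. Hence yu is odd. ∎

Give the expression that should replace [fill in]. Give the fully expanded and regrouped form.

(2a + 1)(2s + 1) = 4as + 2a + 2s + 1
= 2(2as + a + s) + 1.
Since 2as + a + s is an integer, the product is of the form 2k+1 for an integer k.

2(2as + a + s) + 1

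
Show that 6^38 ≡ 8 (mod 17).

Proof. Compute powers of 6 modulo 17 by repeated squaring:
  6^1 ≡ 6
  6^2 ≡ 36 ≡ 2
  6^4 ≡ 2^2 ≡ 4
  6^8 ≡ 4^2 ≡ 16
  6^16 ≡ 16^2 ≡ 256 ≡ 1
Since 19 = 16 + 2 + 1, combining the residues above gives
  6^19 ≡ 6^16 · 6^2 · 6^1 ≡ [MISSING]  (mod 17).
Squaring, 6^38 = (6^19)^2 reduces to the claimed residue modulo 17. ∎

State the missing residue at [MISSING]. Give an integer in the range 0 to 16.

6^16 · 6^2 · 6^1 ≡ 1 · 2 · 6 = 12.
12 mod 17 = 12, so 6^19 ≡ 12 (mod 17).

12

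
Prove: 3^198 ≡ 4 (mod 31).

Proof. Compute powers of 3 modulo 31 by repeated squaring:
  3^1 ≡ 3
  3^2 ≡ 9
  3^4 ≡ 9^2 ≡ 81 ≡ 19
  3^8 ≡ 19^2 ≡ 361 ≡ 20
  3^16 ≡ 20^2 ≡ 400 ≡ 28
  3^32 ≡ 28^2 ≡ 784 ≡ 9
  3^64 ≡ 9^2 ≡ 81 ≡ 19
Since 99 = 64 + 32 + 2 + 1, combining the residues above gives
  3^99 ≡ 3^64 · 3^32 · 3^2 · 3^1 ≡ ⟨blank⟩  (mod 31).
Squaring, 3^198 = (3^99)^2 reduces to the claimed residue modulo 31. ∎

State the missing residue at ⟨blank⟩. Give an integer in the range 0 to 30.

3^64 · 3^32 · 3^2 · 3^1 ≡ 19 · 9 · 9 · 3 = 4617.
4617 mod 31 = 29, so 3^99 ≡ 29 (mod 31).

29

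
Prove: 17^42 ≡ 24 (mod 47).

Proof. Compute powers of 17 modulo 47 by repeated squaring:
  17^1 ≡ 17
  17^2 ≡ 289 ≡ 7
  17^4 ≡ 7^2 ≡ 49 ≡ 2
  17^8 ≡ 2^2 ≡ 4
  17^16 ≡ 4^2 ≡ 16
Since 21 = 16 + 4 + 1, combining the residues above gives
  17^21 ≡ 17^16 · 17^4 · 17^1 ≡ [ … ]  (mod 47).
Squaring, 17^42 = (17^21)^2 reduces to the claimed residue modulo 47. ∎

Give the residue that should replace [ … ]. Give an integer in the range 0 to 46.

27

Multiply the listed residues: 16 · 2 · 17 = 32 → 544.
Reducing modulo 47: 544 = 11·47 + 27, so 17^21 ≡ 27.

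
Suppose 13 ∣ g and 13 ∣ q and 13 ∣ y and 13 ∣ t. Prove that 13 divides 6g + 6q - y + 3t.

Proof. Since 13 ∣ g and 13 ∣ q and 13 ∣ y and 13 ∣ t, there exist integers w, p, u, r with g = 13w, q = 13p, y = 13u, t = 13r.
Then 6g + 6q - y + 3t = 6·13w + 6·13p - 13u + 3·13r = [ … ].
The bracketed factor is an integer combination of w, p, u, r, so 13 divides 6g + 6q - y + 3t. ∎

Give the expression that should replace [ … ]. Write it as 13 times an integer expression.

13(6p + 3r - u + 6w)

Each term has a factor of 13: 6·13w + 6·13p - 13u + 3·13r = 13·(6p + 3r - u + 6w).
Since 6p + 3r - u + 6w is an integer, 13 ∣ (6g + 6q - y + 3t).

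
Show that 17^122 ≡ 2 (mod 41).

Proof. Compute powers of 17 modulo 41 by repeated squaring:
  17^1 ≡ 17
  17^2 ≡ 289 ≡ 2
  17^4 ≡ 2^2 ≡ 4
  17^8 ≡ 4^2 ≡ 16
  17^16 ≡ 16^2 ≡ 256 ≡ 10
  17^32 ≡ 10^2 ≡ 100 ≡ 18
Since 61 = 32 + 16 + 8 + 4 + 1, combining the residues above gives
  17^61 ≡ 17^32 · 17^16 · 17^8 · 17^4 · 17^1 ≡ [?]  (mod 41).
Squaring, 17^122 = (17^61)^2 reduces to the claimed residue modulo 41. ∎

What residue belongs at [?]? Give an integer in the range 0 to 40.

Multiply the listed residues: 18 · 10 · 16 · 4 · 17 = 180 → 2880 → 11520 → 195840.
Reducing modulo 41: 195840 = 4776·41 + 24, so 17^61 ≡ 24.

24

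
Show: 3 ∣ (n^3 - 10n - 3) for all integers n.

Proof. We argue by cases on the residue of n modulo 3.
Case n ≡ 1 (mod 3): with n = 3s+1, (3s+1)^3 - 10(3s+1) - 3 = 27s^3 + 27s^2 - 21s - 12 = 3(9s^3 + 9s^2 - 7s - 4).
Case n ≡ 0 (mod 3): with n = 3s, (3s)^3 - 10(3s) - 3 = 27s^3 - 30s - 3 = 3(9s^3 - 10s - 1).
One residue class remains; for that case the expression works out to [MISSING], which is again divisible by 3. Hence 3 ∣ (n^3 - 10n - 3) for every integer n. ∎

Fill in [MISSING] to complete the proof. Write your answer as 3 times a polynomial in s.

3(9s^3 + 18s^2 + 2s - 5)

The residues treated are {1, 0}, so the missing case is n ≡ 2 (mod 3); write n = 3s+2.
Then (3s+2)^3 - 10(3s+2) - 3 = 27s^3 + 54s^2 + 6s - 15 = 3(9s^3 + 18s^2 + 2s - 5).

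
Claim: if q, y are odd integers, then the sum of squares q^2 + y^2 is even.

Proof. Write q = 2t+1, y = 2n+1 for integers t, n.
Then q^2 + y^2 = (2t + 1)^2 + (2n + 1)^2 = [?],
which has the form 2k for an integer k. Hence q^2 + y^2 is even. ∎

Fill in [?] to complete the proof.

2(2n^2 + 2n + 2t^2 + 2t + 1)

Expanding: (2t + 1)^2 + (2n + 1)^2 = 4n^2 + 4n + 4t^2 + 4t + 2.
Every term is even; pulling out the factor of 2 gives 2(2n^2 + 2n + 2t^2 + 2t + 1).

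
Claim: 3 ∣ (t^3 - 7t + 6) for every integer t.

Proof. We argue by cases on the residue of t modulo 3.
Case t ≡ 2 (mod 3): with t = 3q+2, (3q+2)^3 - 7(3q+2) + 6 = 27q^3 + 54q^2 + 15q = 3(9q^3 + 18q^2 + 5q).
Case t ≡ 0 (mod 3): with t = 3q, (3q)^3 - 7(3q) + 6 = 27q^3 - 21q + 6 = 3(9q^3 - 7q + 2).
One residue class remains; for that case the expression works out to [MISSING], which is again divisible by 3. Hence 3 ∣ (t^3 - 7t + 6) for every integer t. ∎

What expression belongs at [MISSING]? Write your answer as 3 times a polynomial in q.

3(9q^3 + 9q^2 - 4q)

Only t ≡ 1 (mod 3) is unaccounted for. Put t = 3q+1:
(3q+1)^3 - 7(3q+1) + 6 expands to 27q^3 + 27q^2 - 12q,
and factoring out 3 leaves 3(9q^3 + 9q^2 - 4q).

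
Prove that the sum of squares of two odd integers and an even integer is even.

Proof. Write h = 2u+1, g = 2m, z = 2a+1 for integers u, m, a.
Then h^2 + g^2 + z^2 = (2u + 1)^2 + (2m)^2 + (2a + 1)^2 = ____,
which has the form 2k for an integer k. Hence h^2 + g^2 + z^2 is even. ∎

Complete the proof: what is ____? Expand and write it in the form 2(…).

2(2a^2 + 2a + 2m^2 + 2u^2 + 2u + 1)

(2u + 1)^2 + (2m)^2 + (2a + 1)^2 = 4a^2 + 4a + 4m^2 + 4u^2 + 4u + 2
= 2(2a^2 + 2a + 2m^2 + 2u^2 + 2u + 1).
Since 2a^2 + 2a + 2m^2 + 2u^2 + 2u + 1 is an integer, the sum of squares is of the form 2k for an integer k.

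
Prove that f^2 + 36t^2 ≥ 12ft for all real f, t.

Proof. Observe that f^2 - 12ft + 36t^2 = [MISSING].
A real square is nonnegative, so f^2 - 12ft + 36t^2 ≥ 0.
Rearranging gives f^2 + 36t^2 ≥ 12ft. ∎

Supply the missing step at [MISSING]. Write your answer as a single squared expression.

f^2 - 12ft + 36t^2 is a perfect-square trinomial: the outer terms are (f)^2 and (6t)^2, and the cross term is -2·f·6t.
So f^2 - 12ft + 36t^2 = (f - 6t)^2 ≥ 0.

(f - 6t)^2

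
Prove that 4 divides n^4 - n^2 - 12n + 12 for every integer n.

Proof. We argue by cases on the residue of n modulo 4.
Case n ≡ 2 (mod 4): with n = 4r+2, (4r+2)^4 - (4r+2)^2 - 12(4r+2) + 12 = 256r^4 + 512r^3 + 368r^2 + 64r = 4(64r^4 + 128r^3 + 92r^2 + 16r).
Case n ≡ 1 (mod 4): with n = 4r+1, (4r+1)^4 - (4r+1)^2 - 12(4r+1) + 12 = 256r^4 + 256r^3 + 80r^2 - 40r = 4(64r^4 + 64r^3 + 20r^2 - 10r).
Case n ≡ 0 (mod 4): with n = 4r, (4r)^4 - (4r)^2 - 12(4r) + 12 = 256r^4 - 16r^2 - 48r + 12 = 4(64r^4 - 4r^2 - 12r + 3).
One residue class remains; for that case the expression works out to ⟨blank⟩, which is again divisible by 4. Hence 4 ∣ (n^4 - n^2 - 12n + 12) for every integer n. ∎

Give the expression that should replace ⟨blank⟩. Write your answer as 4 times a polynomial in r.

The residues treated are {2, 1, 0}, so the missing case is n ≡ 3 (mod 4); write n = 4r+3.
Then (4r+3)^4 - (4r+3)^2 - 12(4r+3) + 12 = 256r^4 + 768r^3 + 848r^2 + 360r + 48 = 4(64r^4 + 192r^3 + 212r^2 + 90r + 12).

4(64r^4 + 192r^3 + 212r^2 + 90r + 12)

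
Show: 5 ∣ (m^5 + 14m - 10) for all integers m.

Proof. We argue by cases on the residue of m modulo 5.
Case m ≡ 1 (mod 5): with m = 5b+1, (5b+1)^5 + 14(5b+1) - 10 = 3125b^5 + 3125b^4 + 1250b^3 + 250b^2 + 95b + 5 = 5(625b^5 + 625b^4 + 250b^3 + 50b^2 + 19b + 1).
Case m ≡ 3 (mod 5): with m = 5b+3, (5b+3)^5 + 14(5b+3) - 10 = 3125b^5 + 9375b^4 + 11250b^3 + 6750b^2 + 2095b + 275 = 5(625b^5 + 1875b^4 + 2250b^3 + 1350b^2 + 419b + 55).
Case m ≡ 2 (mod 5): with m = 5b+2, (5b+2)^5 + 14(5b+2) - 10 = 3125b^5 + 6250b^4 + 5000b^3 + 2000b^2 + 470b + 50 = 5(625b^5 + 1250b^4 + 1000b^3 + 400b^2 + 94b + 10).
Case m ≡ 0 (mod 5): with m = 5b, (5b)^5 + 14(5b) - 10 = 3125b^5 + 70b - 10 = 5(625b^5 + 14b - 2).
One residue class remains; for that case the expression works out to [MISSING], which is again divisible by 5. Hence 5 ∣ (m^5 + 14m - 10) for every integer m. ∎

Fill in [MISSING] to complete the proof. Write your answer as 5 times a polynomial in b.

The residues treated are {1, 3, 2, 0}, so the missing case is m ≡ 4 (mod 5); write m = 5b+4.
Then (5b+4)^5 + 14(5b+4) - 10 = 3125b^5 + 12500b^4 + 20000b^3 + 16000b^2 + 6470b + 1070 = 5(625b^5 + 2500b^4 + 4000b^3 + 3200b^2 + 1294b + 214).

5(625b^5 + 2500b^4 + 4000b^3 + 3200b^2 + 1294b + 214)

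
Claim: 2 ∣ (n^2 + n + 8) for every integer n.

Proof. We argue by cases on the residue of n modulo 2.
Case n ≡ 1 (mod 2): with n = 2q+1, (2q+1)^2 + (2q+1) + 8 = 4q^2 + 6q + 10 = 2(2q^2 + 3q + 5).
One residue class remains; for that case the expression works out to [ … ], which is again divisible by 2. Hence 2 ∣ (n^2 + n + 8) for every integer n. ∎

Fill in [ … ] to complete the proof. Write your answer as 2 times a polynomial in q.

2(2q^2 + q + 4)

The residues treated are {1}, so the missing case is n ≡ 0 (mod 2); write n = 2q.
Then (2q)^2 + (2q) + 8 = 4q^2 + 2q + 8 = 2(2q^2 + q + 4).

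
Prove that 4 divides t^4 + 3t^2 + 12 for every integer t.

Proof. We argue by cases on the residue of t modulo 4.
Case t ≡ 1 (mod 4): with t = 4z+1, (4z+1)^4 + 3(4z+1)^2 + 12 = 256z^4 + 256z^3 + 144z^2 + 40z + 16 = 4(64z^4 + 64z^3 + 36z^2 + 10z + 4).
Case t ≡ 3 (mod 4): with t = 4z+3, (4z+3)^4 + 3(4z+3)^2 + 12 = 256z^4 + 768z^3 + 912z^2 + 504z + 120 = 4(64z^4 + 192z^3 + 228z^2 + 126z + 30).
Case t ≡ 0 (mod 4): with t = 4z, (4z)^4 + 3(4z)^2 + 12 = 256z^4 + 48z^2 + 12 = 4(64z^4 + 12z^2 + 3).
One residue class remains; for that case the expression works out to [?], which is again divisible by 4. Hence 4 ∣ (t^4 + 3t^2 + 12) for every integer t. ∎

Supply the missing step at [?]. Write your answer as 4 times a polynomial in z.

Only t ≡ 2 (mod 4) is unaccounted for. Put t = 4z+2:
(4z+2)^4 + 3(4z+2)^2 + 12 expands to 256z^4 + 512z^3 + 432z^2 + 176z + 40,
and factoring out 4 leaves 4(64z^4 + 128z^3 + 108z^2 + 44z + 10).

4(64z^4 + 128z^3 + 108z^2 + 44z + 10)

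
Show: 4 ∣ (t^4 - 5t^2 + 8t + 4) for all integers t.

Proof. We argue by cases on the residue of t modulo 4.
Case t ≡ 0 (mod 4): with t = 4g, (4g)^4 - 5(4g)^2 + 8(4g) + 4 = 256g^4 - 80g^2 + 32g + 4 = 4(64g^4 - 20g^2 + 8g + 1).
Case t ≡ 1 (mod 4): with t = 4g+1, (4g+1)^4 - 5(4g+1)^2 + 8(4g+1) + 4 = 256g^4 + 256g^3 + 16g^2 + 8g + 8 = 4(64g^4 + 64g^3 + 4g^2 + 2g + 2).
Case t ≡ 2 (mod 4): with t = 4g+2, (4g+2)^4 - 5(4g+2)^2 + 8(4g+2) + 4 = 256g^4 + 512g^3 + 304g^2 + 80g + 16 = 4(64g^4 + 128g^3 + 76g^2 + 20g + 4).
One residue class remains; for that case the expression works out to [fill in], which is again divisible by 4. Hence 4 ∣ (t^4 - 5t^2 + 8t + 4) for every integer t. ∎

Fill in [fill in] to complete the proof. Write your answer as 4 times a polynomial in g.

The residues treated are {0, 1, 2}, so the missing case is t ≡ 3 (mod 4); write t = 4g+3.
Then (4g+3)^4 - 5(4g+3)^2 + 8(4g+3) + 4 = 256g^4 + 768g^3 + 784g^2 + 344g + 64 = 4(64g^4 + 192g^3 + 196g^2 + 86g + 16).

4(64g^4 + 192g^3 + 196g^2 + 86g + 16)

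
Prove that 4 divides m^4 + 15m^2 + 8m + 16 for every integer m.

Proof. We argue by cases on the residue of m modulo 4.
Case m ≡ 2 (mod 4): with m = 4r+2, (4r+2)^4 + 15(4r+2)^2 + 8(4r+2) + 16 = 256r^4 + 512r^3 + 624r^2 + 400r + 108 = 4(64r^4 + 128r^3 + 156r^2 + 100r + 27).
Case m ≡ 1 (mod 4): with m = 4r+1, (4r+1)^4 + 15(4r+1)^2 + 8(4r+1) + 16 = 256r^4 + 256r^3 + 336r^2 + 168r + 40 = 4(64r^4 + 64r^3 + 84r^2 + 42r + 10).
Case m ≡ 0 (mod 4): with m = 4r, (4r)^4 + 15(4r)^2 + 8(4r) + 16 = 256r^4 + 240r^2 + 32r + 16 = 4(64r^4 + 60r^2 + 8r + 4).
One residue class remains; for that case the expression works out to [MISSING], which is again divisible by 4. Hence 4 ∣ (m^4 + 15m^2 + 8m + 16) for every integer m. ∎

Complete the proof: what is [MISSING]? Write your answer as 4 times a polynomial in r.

4(64r^4 + 192r^3 + 276r^2 + 206r + 64)

Only m ≡ 3 (mod 4) is unaccounted for. Put m = 4r+3:
(4r+3)^4 + 15(4r+3)^2 + 8(4r+3) + 16 expands to 256r^4 + 768r^3 + 1104r^2 + 824r + 256,
and factoring out 4 leaves 4(64r^4 + 192r^3 + 276r^2 + 206r + 64).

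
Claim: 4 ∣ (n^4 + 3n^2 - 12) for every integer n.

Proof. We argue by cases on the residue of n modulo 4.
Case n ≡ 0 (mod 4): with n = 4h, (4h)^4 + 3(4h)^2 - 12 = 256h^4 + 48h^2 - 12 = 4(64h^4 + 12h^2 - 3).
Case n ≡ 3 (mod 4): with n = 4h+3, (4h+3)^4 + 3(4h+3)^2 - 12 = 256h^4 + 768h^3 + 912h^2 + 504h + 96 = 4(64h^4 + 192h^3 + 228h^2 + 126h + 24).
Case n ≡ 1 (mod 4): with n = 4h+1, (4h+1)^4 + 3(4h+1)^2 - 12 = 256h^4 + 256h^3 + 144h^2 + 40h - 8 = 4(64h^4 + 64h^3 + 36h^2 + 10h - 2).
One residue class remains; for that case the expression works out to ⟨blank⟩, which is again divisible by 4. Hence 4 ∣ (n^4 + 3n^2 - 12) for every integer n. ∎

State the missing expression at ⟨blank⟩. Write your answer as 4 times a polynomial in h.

4(64h^4 + 128h^3 + 108h^2 + 44h + 4)

Only n ≡ 2 (mod 4) is unaccounted for. Put n = 4h+2:
(4h+2)^4 + 3(4h+2)^2 - 12 expands to 256h^4 + 512h^3 + 432h^2 + 176h + 16,
and factoring out 4 leaves 4(64h^4 + 128h^3 + 108h^2 + 44h + 4).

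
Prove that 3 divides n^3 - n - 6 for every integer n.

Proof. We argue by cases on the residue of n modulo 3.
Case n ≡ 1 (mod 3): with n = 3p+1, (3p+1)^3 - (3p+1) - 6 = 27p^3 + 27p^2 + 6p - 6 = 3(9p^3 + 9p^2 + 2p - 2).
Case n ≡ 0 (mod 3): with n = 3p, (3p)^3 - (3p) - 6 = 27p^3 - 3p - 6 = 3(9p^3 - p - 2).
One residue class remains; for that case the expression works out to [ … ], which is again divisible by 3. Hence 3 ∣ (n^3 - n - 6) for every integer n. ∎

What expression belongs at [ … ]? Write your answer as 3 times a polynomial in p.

3(9p^3 + 18p^2 + 11p)

The residues treated are {1, 0}, so the missing case is n ≡ 2 (mod 3); write n = 3p+2.
Then (3p+2)^3 - (3p+2) - 6 = 27p^3 + 54p^2 + 33p = 3(9p^3 + 18p^2 + 11p).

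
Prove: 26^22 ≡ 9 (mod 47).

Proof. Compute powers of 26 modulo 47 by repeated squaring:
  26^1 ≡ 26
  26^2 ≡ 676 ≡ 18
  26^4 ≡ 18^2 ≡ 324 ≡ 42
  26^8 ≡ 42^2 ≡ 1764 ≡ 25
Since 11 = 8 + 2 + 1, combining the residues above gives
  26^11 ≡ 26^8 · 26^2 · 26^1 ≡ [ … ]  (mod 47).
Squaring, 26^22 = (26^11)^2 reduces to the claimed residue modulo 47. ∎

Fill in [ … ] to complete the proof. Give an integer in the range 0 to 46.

44

Multiply the listed residues: 25 · 18 · 26 = 450 → 11700.
Reducing modulo 47: 11700 = 248·47 + 44, so 26^11 ≡ 44.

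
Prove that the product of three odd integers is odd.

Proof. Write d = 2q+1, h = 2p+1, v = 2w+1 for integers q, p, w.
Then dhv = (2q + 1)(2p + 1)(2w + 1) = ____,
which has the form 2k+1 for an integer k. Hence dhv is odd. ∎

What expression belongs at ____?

2(4pqw + 2pq + 2pw + p + 2qw + q + w) + 1

Expanding: (2q + 1)(2p + 1)(2w + 1) = 8pqw + 4pq + 4pw + 2p + 4qw + 2q + 2w + 1.
Every term except the constant is even, so this is 2(4pqw + 2pq + 2pw + p + 2qw + q + w) + 1,
and 4pqw + 2pq + 2pw + p + 2qw + q + w ∈ ℤ gives the required form.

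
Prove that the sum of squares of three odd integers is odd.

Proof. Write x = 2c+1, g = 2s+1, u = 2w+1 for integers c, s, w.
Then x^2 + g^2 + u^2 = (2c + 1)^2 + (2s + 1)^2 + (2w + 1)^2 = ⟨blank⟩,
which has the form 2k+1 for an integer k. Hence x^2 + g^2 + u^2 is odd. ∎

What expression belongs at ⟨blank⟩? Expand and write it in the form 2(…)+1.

(2c + 1)^2 + (2s + 1)^2 + (2w + 1)^2 = 4c^2 + 4c + 4s^2 + 4s + 4w^2 + 4w + 3
= 2(2c^2 + 2c + 2s^2 + 2s + 2w^2 + 2w + 1) + 1.
Since 2c^2 + 2c + 2s^2 + 2s + 2w^2 + 2w + 1 is an integer, the sum of squares is of the form 2k+1 for an integer k.

2(2c^2 + 2c + 2s^2 + 2s + 2w^2 + 2w + 1) + 1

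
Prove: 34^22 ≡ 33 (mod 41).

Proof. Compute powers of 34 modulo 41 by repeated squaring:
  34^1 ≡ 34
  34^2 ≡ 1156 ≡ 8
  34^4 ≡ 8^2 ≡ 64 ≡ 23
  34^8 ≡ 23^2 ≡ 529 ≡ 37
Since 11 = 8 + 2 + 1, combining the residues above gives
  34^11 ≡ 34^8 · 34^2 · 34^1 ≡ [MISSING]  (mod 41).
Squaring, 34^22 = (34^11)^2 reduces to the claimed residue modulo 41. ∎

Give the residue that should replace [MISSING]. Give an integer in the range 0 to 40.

19

Multiply the listed residues: 37 · 8 · 34 = 296 → 10064.
Reducing modulo 41: 10064 = 245·41 + 19, so 34^11 ≡ 19.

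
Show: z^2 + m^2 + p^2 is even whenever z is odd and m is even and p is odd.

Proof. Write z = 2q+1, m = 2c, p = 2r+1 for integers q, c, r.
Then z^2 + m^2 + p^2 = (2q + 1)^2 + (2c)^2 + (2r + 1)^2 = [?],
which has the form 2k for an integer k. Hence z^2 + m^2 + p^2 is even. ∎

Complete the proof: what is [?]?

2(2c^2 + 2q^2 + 2q + 2r^2 + 2r + 1)

Expanding: (2q + 1)^2 + (2c)^2 + (2r + 1)^2 = 4c^2 + 4q^2 + 4q + 4r^2 + 4r + 2.
Every term is even; pulling out the factor of 2 gives 2(2c^2 + 2q^2 + 2q + 2r^2 + 2r + 1).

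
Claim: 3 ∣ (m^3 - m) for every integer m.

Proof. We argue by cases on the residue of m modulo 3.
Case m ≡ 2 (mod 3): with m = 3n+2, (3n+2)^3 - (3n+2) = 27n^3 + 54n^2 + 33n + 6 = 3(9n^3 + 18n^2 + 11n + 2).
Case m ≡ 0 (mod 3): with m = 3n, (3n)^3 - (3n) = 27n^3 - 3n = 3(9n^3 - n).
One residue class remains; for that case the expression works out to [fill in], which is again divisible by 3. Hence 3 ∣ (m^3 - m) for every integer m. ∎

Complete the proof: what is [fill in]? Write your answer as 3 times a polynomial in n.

3(9n^3 + 9n^2 + 2n)

Only m ≡ 1 (mod 3) is unaccounted for. Put m = 3n+1:
(3n+1)^3 - (3n+1) expands to 27n^3 + 27n^2 + 6n,
and factoring out 3 leaves 3(9n^3 + 9n^2 + 2n).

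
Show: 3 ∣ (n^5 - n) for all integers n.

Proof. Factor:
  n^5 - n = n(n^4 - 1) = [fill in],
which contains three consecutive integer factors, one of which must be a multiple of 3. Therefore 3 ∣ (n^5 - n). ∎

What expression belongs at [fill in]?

n^4 - 1 = (n^2 - 1)(n^2 + 1), and n^2 - 1 = (n-1)(n+1).
So n(n^4 - 1) = (n - 1)n(n + 1)(n^2 + 1).

(n - 1)n(n + 1)(n^2 + 1)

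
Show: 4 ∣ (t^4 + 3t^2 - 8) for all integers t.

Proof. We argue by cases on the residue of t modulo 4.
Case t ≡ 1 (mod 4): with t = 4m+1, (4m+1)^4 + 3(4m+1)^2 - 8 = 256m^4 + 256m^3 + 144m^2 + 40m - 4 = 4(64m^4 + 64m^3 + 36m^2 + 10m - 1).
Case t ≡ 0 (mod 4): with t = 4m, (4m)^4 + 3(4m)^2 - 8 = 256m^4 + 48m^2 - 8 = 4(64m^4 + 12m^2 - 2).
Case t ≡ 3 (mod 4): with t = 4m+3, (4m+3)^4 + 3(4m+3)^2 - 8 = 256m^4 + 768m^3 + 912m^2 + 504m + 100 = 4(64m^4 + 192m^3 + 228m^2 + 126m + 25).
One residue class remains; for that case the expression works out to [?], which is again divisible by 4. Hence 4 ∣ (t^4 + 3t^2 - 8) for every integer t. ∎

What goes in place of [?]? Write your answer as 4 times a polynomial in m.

4(64m^4 + 128m^3 + 108m^2 + 44m + 5)

The residues treated are {1, 0, 3}, so the missing case is t ≡ 2 (mod 4); write t = 4m+2.
Then (4m+2)^4 + 3(4m+2)^2 - 8 = 256m^4 + 512m^3 + 432m^2 + 176m + 20 = 4(64m^4 + 128m^3 + 108m^2 + 44m + 5).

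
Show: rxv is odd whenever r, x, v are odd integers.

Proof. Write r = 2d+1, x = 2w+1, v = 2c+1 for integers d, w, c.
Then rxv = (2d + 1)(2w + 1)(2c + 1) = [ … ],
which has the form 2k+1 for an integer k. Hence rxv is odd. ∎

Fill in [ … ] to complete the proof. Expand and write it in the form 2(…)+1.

2(4cdw + 2cd + 2cw + c + 2dw + d + w) + 1

Expanding: (2d + 1)(2w + 1)(2c + 1) = 8cdw + 4cd + 4cw + 2c + 4dw + 2d + 2w + 1.
Every term except the constant is even, so this is 2(4cdw + 2cd + 2cw + c + 2dw + d + w) + 1,
and 4cdw + 2cd + 2cw + c + 2dw + d + w ∈ ℤ gives the required form.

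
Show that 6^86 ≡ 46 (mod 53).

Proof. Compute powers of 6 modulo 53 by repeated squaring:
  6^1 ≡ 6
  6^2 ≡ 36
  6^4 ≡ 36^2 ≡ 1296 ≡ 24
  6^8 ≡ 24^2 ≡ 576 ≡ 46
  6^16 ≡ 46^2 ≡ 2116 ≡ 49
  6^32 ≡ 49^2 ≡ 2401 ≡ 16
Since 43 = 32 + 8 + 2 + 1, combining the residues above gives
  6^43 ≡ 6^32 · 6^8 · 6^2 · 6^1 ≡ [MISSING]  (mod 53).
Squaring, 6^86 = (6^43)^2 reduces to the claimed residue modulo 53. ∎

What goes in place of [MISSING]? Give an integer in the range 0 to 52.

6^32 · 6^8 · 6^2 · 6^1 ≡ 16 · 46 · 36 · 6 = 158976.
158976 mod 53 = 29, so 6^43 ≡ 29 (mod 53).

29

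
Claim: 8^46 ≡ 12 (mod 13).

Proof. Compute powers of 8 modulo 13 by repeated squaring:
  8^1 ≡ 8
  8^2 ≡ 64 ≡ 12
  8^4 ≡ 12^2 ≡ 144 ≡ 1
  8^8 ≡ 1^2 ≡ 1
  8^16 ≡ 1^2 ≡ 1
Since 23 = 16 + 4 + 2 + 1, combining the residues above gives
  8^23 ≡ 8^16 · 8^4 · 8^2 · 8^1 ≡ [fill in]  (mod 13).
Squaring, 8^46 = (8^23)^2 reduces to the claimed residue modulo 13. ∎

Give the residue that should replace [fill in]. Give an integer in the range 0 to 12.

Multiply the listed residues: 1 · 1 · 12 · 8 = 1 → 12 → 96.
Reducing modulo 13: 96 = 7·13 + 5, so 8^23 ≡ 5.

5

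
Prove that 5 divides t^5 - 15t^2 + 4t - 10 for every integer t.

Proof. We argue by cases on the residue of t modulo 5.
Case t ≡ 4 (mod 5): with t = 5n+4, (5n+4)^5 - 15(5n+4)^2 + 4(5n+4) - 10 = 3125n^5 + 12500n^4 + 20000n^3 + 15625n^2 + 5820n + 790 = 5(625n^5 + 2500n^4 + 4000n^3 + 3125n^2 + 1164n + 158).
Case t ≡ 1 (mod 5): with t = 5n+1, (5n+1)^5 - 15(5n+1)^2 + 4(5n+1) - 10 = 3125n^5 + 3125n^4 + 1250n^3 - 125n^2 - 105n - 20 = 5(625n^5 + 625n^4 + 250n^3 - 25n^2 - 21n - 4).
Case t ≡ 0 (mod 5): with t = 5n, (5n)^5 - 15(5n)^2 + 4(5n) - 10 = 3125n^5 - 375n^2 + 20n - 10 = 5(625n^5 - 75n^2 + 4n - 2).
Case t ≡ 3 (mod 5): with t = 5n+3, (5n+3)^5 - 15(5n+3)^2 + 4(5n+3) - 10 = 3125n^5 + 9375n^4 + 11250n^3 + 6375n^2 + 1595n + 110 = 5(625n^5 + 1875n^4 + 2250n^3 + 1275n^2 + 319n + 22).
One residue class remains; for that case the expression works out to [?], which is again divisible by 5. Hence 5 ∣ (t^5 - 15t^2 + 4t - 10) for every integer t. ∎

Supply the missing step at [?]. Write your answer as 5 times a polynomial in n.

5(625n^5 + 1250n^4 + 1000n^3 + 325n^2 + 24n - 6)

Only t ≡ 2 (mod 5) is unaccounted for. Put t = 5n+2:
(5n+2)^5 - 15(5n+2)^2 + 4(5n+2) - 10 expands to 3125n^5 + 6250n^4 + 5000n^3 + 1625n^2 + 120n - 30,
and factoring out 5 leaves 5(625n^5 + 1250n^4 + 1000n^3 + 325n^2 + 24n - 6).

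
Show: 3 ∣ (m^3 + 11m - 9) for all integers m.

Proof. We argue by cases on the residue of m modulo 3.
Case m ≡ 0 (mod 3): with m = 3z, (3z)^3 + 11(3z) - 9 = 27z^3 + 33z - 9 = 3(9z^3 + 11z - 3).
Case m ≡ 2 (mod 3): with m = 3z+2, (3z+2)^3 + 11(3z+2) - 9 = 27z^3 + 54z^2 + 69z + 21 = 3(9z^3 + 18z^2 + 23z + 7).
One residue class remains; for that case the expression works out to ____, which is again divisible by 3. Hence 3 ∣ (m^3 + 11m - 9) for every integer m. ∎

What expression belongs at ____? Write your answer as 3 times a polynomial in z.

3(9z^3 + 9z^2 + 14z + 1)

Only m ≡ 1 (mod 3) is unaccounted for. Put m = 3z+1:
(3z+1)^3 + 11(3z+1) - 9 expands to 27z^3 + 27z^2 + 42z + 3,
and factoring out 3 leaves 3(9z^3 + 9z^2 + 14z + 1).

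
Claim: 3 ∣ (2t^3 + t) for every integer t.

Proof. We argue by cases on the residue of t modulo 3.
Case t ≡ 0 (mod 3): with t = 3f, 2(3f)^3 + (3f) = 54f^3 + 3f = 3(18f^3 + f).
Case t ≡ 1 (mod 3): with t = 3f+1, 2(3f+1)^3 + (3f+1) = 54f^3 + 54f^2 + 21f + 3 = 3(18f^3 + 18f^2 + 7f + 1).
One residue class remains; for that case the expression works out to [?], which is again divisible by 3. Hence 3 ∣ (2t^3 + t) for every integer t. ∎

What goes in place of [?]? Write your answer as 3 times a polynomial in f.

The residues treated are {0, 1}, so the missing case is t ≡ 2 (mod 3); write t = 3f+2.
Then 2(3f+2)^3 + (3f+2) = 54f^3 + 108f^2 + 75f + 18 = 3(18f^3 + 36f^2 + 25f + 6).

3(18f^3 + 36f^2 + 25f + 6)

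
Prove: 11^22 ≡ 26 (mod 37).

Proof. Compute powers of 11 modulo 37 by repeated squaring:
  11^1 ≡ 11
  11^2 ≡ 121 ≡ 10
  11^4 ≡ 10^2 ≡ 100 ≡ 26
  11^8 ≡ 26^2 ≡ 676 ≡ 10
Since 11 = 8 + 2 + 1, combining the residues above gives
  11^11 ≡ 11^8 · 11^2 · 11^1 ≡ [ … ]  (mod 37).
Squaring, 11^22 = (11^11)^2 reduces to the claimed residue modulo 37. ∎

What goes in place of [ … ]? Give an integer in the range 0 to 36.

27

11^8 · 11^2 · 11^1 ≡ 10 · 10 · 11 = 1100.
1100 mod 37 = 27, so 11^11 ≡ 27 (mod 37).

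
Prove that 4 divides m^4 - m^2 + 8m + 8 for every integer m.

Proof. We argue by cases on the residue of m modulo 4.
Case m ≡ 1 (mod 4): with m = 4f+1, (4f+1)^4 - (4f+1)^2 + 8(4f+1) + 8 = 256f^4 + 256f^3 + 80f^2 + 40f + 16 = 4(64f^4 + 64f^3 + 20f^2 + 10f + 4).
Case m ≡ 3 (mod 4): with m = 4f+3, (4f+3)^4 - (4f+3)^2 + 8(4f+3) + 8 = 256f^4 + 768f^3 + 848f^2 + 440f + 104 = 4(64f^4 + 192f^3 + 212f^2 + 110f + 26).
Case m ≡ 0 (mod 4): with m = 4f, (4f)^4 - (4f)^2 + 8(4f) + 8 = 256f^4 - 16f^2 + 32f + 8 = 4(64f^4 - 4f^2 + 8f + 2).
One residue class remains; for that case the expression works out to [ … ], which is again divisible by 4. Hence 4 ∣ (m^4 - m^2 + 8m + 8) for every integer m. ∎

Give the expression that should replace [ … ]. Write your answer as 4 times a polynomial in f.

The residues treated are {1, 3, 0}, so the missing case is m ≡ 2 (mod 4); write m = 4f+2.
Then (4f+2)^4 - (4f+2)^2 + 8(4f+2) + 8 = 256f^4 + 512f^3 + 368f^2 + 144f + 36 = 4(64f^4 + 128f^3 + 92f^2 + 36f + 9).

4(64f^4 + 128f^3 + 92f^2 + 36f + 9)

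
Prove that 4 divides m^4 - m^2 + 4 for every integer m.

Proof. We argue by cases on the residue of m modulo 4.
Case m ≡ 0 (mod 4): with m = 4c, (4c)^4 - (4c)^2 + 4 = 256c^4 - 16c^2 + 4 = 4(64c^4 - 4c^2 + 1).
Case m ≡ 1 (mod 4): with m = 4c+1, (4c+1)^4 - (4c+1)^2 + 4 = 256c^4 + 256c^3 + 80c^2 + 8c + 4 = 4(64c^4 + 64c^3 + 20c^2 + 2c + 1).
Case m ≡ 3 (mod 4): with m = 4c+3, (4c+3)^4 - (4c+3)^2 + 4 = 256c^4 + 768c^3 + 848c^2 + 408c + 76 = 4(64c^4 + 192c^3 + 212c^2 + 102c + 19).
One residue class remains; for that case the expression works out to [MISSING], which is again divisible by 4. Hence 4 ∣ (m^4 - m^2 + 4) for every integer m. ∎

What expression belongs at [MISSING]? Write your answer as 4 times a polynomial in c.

The residues treated are {0, 1, 3}, so the missing case is m ≡ 2 (mod 4); write m = 4c+2.
Then (4c+2)^4 - (4c+2)^2 + 4 = 256c^4 + 512c^3 + 368c^2 + 112c + 16 = 4(64c^4 + 128c^3 + 92c^2 + 28c + 4).

4(64c^4 + 128c^3 + 92c^2 + 28c + 4)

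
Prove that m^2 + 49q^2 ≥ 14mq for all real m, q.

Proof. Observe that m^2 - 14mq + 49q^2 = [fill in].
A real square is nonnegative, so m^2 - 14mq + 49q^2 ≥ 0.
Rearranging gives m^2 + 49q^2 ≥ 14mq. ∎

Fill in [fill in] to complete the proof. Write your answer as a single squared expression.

(m - 7q)^2

m^2 - 14mq + 49q^2 is a perfect-square trinomial: the outer terms are (m)^2 and (7q)^2, and the cross term is -2·m·7q.
So m^2 - 14mq + 49q^2 = (m - 7q)^2 ≥ 0.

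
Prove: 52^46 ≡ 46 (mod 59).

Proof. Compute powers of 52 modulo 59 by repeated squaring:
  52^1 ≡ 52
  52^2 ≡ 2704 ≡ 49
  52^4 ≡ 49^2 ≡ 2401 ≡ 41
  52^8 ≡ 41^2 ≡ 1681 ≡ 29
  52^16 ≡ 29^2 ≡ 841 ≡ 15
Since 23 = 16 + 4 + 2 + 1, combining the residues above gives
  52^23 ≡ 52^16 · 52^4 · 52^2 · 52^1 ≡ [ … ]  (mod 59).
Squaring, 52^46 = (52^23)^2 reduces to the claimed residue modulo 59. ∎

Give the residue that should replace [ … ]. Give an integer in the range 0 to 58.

39

52^16 · 52^4 · 52^2 · 52^1 ≡ 15 · 41 · 49 · 52 = 1567020.
1567020 mod 59 = 39, so 52^23 ≡ 39 (mod 59).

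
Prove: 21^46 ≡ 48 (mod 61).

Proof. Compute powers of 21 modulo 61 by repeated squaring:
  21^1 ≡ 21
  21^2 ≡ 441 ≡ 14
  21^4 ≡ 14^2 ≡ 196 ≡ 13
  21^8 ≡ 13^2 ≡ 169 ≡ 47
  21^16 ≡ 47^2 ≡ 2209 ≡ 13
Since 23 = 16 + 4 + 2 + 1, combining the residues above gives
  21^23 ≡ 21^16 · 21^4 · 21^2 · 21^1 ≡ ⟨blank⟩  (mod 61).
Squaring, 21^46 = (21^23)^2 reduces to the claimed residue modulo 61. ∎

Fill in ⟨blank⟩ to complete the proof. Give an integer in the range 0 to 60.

32

21^16 · 21^4 · 21^2 · 21^1 ≡ 13 · 13 · 14 · 21 = 49686.
49686 mod 61 = 32, so 21^23 ≡ 32 (mod 61).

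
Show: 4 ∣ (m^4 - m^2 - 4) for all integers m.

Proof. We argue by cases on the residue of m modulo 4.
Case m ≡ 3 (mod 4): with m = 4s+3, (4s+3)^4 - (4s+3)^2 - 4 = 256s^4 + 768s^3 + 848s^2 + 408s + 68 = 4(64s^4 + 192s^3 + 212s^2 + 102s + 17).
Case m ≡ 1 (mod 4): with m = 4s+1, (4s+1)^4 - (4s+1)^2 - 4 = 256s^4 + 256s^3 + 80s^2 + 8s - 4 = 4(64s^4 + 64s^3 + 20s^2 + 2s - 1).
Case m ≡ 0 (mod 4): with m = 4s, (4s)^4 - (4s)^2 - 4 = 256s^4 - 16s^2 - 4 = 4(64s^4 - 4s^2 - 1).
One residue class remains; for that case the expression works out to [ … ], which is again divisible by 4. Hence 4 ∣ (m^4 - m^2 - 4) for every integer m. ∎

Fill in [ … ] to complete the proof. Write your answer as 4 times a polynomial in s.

4(64s^4 + 128s^3 + 92s^2 + 28s + 2)

The residues treated are {3, 1, 0}, so the missing case is m ≡ 2 (mod 4); write m = 4s+2.
Then (4s+2)^4 - (4s+2)^2 - 4 = 256s^4 + 512s^3 + 368s^2 + 112s + 8 = 4(64s^4 + 128s^3 + 92s^2 + 28s + 2).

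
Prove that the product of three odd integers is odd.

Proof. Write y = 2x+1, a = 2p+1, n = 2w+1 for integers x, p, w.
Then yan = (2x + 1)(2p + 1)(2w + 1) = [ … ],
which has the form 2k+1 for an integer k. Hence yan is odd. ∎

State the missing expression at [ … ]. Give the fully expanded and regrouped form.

Expanding: (2x + 1)(2p + 1)(2w + 1) = 8pwx + 4pw + 4px + 2p + 4wx + 2w + 2x + 1.
Every term except the constant is even, so this is 2(4pwx + 2pw + 2px + p + 2wx + w + x) + 1,
and 4pwx + 2pw + 2px + p + 2wx + w + x ∈ ℤ gives the required form.

2(4pwx + 2pw + 2px + p + 2wx + w + x) + 1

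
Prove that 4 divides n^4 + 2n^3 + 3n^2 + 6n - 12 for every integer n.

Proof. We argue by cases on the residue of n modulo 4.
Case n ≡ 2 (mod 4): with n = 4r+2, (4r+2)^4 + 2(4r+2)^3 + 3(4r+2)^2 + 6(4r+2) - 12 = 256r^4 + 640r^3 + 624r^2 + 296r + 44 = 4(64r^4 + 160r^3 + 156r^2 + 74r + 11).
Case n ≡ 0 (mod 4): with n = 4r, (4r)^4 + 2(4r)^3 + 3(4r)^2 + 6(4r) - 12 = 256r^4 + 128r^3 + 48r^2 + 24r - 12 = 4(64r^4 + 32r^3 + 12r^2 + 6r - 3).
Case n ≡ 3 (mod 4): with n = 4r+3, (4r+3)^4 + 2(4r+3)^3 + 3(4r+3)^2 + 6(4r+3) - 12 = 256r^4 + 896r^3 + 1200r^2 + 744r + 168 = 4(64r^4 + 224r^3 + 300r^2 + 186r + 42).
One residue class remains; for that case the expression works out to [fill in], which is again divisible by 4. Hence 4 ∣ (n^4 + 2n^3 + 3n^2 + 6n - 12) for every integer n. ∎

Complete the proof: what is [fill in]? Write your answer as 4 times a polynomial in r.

4(64r^4 + 96r^3 + 60r^2 + 22r)

The residues treated are {2, 0, 3}, so the missing case is n ≡ 1 (mod 4); write n = 4r+1.
Then (4r+1)^4 + 2(4r+1)^3 + 3(4r+1)^2 + 6(4r+1) - 12 = 256r^4 + 384r^3 + 240r^2 + 88r = 4(64r^4 + 96r^3 + 60r^2 + 22r).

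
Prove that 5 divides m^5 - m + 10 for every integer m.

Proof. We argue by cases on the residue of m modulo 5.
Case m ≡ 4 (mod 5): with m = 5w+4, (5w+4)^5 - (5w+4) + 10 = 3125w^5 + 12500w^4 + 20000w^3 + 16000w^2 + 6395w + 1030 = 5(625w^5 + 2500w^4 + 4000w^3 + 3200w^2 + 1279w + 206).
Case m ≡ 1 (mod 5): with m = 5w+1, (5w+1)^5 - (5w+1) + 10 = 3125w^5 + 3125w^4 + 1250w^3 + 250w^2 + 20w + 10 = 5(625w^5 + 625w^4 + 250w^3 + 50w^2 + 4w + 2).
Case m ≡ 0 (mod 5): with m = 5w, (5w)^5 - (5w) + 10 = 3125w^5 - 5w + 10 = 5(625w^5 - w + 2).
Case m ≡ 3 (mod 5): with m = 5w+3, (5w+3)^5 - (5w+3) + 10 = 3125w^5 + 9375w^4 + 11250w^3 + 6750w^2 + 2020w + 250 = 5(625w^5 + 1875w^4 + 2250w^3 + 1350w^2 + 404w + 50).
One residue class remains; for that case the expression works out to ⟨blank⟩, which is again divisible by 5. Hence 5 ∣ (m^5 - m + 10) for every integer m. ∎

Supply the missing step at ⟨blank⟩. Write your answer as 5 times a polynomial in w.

5(625w^5 + 1250w^4 + 1000w^3 + 400w^2 + 79w + 8)

Only m ≡ 2 (mod 5) is unaccounted for. Put m = 5w+2:
(5w+2)^5 - (5w+2) + 10 expands to 3125w^5 + 6250w^4 + 5000w^3 + 2000w^2 + 395w + 40,
and factoring out 5 leaves 5(625w^5 + 1250w^4 + 1000w^3 + 400w^2 + 79w + 8).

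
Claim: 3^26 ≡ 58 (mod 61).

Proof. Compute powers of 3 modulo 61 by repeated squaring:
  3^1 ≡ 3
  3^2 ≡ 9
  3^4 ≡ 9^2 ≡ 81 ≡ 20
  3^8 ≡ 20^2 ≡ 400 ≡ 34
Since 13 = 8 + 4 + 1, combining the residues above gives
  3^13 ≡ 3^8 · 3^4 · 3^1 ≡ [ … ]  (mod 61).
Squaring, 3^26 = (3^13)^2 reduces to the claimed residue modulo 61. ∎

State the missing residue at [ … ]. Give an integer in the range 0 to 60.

Multiply the listed residues: 34 · 20 · 3 = 680 → 2040.
Reducing modulo 61: 2040 = 33·61 + 27, so 3^13 ≡ 27.

27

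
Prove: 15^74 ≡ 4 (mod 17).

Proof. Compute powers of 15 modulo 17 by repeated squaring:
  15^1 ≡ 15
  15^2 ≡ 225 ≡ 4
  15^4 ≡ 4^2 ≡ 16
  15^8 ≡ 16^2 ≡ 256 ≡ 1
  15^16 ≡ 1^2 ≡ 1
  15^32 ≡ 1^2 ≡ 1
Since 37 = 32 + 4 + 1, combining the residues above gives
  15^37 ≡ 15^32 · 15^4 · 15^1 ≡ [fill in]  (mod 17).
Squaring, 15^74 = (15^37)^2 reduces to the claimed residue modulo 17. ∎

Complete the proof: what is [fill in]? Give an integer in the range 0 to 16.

Multiply the listed residues: 1 · 16 · 15 = 16 → 240.
Reducing modulo 17: 240 = 14·17 + 2, so 15^37 ≡ 2.

2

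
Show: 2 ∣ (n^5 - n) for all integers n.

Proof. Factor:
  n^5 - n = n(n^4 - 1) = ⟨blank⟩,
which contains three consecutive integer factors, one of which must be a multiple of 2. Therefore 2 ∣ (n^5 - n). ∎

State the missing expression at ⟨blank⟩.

n^4 - 1 = (n^2 - 1)(n^2 + 1), and n^2 - 1 = (n-1)(n+1).
So n(n^4 - 1) = (n - 1)n(n + 1)(n^2 + 1).

(n - 1)n(n + 1)(n^2 + 1)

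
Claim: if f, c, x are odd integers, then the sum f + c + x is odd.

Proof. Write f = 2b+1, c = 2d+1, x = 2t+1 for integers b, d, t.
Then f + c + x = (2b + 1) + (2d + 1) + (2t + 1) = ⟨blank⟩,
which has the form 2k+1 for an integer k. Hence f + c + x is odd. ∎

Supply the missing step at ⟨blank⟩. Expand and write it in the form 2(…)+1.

2(b + d + t + 1) + 1

(2b + 1) + (2d + 1) + (2t + 1) = 2b + 2d + 2t + 3
= 2(b + d + t + 1) + 1.
Since b + d + t + 1 is an integer, the sum is of the form 2k+1 for an integer k.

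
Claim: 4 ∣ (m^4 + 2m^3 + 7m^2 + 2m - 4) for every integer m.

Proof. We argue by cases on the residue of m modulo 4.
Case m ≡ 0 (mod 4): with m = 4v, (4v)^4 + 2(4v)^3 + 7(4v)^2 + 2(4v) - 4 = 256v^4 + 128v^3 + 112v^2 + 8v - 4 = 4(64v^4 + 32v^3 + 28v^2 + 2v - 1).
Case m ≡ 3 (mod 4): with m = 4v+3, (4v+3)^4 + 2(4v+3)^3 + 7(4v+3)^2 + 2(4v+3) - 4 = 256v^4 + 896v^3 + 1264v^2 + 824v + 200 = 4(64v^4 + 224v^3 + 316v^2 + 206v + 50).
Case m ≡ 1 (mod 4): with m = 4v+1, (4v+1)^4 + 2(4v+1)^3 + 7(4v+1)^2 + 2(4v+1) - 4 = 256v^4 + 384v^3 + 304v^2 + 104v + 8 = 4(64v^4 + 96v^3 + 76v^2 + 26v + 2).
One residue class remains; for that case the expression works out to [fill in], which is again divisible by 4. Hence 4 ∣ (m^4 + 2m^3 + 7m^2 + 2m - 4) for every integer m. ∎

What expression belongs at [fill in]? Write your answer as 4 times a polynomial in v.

The residues treated are {0, 3, 1}, so the missing case is m ≡ 2 (mod 4); write m = 4v+2.
Then (4v+2)^4 + 2(4v+2)^3 + 7(4v+2)^2 + 2(4v+2) - 4 = 256v^4 + 640v^3 + 688v^2 + 344v + 60 = 4(64v^4 + 160v^3 + 172v^2 + 86v + 15).

4(64v^4 + 160v^3 + 172v^2 + 86v + 15)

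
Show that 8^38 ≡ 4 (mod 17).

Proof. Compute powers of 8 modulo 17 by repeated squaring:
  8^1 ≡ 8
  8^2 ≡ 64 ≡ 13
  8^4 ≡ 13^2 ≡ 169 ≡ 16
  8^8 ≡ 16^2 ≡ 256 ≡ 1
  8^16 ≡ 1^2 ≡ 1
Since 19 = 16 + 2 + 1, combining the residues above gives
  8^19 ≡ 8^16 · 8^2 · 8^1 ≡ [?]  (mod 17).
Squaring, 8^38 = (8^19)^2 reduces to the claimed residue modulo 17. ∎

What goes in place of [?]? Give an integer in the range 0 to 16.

Multiply the listed residues: 1 · 13 · 8 = 13 → 104.
Reducing modulo 17: 104 = 6·17 + 2, so 8^19 ≡ 2.

2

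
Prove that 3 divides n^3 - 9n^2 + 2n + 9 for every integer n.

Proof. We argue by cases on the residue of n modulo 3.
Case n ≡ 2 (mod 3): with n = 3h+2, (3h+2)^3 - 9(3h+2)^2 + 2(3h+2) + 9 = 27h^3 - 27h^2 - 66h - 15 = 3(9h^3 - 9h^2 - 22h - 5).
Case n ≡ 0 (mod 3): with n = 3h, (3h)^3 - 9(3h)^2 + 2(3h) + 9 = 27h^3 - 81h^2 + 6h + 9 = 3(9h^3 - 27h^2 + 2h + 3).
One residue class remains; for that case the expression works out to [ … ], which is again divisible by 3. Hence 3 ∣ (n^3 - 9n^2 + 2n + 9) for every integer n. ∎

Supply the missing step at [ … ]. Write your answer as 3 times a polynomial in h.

3(9h^3 - 18h^2 - 13h + 1)

The residues treated are {2, 0}, so the missing case is n ≡ 1 (mod 3); write n = 3h+1.
Then (3h+1)^3 - 9(3h+1)^2 + 2(3h+1) + 9 = 27h^3 - 54h^2 - 39h + 3 = 3(9h^3 - 18h^2 - 13h + 1).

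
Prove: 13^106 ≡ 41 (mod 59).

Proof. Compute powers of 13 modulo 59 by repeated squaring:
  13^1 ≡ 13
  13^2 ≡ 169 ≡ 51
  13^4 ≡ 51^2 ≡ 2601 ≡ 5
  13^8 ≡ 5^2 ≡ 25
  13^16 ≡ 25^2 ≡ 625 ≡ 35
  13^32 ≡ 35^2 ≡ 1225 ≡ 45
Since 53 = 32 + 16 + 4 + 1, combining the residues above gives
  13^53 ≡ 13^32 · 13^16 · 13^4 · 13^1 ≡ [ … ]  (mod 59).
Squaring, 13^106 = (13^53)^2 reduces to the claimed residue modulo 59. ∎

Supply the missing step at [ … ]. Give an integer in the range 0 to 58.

10

Multiply the listed residues: 45 · 35 · 5 · 13 = 1575 → 7875 → 102375.
Reducing modulo 59: 102375 = 1735·59 + 10, so 13^53 ≡ 10.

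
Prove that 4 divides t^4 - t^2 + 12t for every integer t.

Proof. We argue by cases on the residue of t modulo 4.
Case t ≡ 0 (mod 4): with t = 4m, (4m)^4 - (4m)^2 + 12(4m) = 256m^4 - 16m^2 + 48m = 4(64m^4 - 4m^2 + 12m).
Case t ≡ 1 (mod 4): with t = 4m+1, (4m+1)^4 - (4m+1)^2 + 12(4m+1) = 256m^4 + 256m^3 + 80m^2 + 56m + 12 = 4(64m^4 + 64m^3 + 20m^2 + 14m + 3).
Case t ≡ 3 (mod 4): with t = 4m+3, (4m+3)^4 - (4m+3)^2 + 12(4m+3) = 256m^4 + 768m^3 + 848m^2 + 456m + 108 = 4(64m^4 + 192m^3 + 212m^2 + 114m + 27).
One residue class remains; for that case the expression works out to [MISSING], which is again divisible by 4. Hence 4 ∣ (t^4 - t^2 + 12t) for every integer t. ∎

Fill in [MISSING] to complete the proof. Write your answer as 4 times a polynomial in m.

Only t ≡ 2 (mod 4) is unaccounted for. Put t = 4m+2:
(4m+2)^4 - (4m+2)^2 + 12(4m+2) expands to 256m^4 + 512m^3 + 368m^2 + 160m + 36,
and factoring out 4 leaves 4(64m^4 + 128m^3 + 92m^2 + 40m + 9).

4(64m^4 + 128m^3 + 92m^2 + 40m + 9)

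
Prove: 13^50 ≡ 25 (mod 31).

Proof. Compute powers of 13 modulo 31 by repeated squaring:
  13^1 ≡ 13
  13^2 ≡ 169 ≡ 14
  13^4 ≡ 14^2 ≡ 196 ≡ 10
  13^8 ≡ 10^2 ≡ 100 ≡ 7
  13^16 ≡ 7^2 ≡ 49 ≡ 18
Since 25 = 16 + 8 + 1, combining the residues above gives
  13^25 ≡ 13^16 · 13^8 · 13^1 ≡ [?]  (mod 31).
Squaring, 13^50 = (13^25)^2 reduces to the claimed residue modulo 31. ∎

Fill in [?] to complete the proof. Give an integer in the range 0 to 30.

26

Multiply the listed residues: 18 · 7 · 13 = 126 → 1638.
Reducing modulo 31: 1638 = 52·31 + 26, so 13^25 ≡ 26.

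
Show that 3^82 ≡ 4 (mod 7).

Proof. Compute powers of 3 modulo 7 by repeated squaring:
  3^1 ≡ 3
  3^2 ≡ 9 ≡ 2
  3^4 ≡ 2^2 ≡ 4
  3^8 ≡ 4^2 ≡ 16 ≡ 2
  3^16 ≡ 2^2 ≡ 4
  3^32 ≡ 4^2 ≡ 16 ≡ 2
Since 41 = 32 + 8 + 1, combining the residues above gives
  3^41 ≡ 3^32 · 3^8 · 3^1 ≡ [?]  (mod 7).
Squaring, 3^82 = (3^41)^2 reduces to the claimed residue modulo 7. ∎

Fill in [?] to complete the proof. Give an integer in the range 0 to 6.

3^32 · 3^8 · 3^1 ≡ 2 · 2 · 3 = 12.
12 mod 7 = 5, so 3^41 ≡ 5 (mod 7).

5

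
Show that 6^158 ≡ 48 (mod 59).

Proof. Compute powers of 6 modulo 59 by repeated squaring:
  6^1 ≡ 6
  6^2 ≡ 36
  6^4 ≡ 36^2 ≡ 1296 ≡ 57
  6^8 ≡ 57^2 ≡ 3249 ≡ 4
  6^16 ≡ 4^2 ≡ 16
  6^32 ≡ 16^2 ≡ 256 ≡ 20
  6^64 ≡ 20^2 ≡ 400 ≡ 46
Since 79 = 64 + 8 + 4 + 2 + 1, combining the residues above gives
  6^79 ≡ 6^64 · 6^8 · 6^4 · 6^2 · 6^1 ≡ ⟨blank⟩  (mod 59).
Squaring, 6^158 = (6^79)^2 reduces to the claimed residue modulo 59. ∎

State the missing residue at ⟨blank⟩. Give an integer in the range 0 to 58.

44

Multiply the listed residues: 46 · 4 · 57 · 36 · 6 = 184 → 10488 → 377568 → 2265408.
Reducing modulo 59: 2265408 = 38396·59 + 44, so 6^79 ≡ 44.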